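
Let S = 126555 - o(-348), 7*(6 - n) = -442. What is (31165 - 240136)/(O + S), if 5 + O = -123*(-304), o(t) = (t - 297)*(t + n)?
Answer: 1462797/111446 ≈ 13.126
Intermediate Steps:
n = 484/7 (n = 6 - 1/7*(-442) = 6 + 442/7 = 484/7 ≈ 69.143)
o(t) = (-297 + t)*(484/7 + t) (o(t) = (t - 297)*(t + 484/7) = (-297 + t)*(484/7 + t))
O = 37387 (O = -5 - 123*(-304) = -5 + 37392 = 37387)
S = -373155/7 (S = 126555 - (-143748/7 + (-348)**2 - 1595/7*(-348)) = 126555 - (-143748/7 + 121104 + 555060/7) = 126555 - 1*1259040/7 = 126555 - 1259040/7 = -373155/7 ≈ -53308.)
(31165 - 240136)/(O + S) = (31165 - 240136)/(37387 - 373155/7) = -208971/(-111446/7) = -208971*(-7/111446) = 1462797/111446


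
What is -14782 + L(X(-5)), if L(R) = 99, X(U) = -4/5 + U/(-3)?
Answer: -14683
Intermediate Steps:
X(U) = -4/5 - U/3 (X(U) = -4*1/5 + U*(-1/3) = -4/5 - U/3)
-14782 + L(X(-5)) = -14782 + 99 = -14683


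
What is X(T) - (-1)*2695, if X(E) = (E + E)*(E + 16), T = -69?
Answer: 10009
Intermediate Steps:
X(E) = 2*E*(16 + E) (X(E) = (2*E)*(16 + E) = 2*E*(16 + E))
X(T) - (-1)*2695 = 2*(-69)*(16 - 69) - (-1)*2695 = 2*(-69)*(-53) - 1*(-2695) = 7314 + 2695 = 10009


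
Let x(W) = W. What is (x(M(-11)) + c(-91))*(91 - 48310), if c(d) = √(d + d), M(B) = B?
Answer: 530409 - 48219*I*√182 ≈ 5.3041e+5 - 6.5051e+5*I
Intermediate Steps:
c(d) = √2*√d (c(d) = √(2*d) = √2*√d)
(x(M(-11)) + c(-91))*(91 - 48310) = (-11 + √2*√(-91))*(91 - 48310) = (-11 + √2*(I*√91))*(-48219) = (-11 + I*√182)*(-48219) = 530409 - 48219*I*√182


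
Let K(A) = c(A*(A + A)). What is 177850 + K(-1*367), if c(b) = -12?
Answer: 177838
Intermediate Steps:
K(A) = -12
177850 + K(-1*367) = 177850 - 12 = 177838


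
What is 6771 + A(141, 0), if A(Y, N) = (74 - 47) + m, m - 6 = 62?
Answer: 6866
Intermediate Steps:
m = 68 (m = 6 + 62 = 68)
A(Y, N) = 95 (A(Y, N) = (74 - 47) + 68 = 27 + 68 = 95)
6771 + A(141, 0) = 6771 + 95 = 6866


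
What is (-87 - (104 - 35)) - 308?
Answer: -464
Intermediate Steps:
(-87 - (104 - 35)) - 308 = (-87 - 1*69) - 308 = (-87 - 69) - 308 = -156 - 308 = -464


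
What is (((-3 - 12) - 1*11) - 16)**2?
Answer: 1764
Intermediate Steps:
(((-3 - 12) - 1*11) - 16)**2 = ((-15 - 11) - 16)**2 = (-26 - 16)**2 = (-42)**2 = 1764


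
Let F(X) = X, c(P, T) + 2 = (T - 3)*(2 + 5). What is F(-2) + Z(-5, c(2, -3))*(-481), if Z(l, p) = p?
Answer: 21162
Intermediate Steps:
c(P, T) = -23 + 7*T (c(P, T) = -2 + (T - 3)*(2 + 5) = -2 + (-3 + T)*7 = -2 + (-21 + 7*T) = -23 + 7*T)
F(-2) + Z(-5, c(2, -3))*(-481) = -2 + (-23 + 7*(-3))*(-481) = -2 + (-23 - 21)*(-481) = -2 - 44*(-481) = -2 + 21164 = 21162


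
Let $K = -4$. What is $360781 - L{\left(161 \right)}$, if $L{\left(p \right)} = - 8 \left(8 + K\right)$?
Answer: $360813$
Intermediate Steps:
$L{\left(p \right)} = -32$ ($L{\left(p \right)} = - 8 \left(8 - 4\right) = \left(-8\right) 4 = -32$)
$360781 - L{\left(161 \right)} = 360781 - -32 = 360781 + 32 = 360813$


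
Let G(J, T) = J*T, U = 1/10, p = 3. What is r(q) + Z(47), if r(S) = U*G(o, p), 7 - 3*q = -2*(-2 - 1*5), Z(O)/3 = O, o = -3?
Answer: 1401/10 ≈ 140.10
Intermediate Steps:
U = ⅒ ≈ 0.10000
Z(O) = 3*O
q = -7/3 (q = 7/3 - (-2)*(-2 - 1*5)/3 = 7/3 - (-2)*(-2 - 5)/3 = 7/3 - (-2)*(-7)/3 = 7/3 - ⅓*14 = 7/3 - 14/3 = -7/3 ≈ -2.3333)
r(S) = -9/10 (r(S) = (-3*3)/10 = (⅒)*(-9) = -9/10)
r(q) + Z(47) = -9/10 + 3*47 = -9/10 + 141 = 1401/10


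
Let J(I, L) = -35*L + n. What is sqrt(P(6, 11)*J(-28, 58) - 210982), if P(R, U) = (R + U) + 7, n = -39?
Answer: I*sqrt(260638) ≈ 510.53*I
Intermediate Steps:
J(I, L) = -39 - 35*L (J(I, L) = -35*L - 39 = -39 - 35*L)
P(R, U) = 7 + R + U
sqrt(P(6, 11)*J(-28, 58) - 210982) = sqrt((7 + 6 + 11)*(-39 - 35*58) - 210982) = sqrt(24*(-39 - 2030) - 210982) = sqrt(24*(-2069) - 210982) = sqrt(-49656 - 210982) = sqrt(-260638) = I*sqrt(260638)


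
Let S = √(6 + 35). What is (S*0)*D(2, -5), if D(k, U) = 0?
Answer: 0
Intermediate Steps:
S = √41 ≈ 6.4031
(S*0)*D(2, -5) = (√41*0)*0 = 0*0 = 0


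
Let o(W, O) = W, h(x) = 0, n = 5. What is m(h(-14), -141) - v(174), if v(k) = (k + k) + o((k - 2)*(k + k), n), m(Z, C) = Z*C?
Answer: -60204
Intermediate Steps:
m(Z, C) = C*Z
v(k) = 2*k + 2*k*(-2 + k) (v(k) = (k + k) + (k - 2)*(k + k) = 2*k + (-2 + k)*(2*k) = 2*k + 2*k*(-2 + k))
m(h(-14), -141) - v(174) = -141*0 - 2*174*(-1 + 174) = 0 - 2*174*173 = 0 - 1*60204 = 0 - 60204 = -60204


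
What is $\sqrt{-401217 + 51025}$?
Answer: $4 i \sqrt{21887} \approx 591.77 i$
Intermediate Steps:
$\sqrt{-401217 + 51025} = \sqrt{-350192} = 4 i \sqrt{21887}$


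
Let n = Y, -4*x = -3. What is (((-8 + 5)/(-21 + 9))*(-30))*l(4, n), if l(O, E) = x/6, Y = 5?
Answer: -15/16 ≈ -0.93750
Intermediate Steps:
x = ¾ (x = -¼*(-3) = ¾ ≈ 0.75000)
n = 5
l(O, E) = ⅛ (l(O, E) = (¾)/6 = (⅙)*(¾) = ⅛)
(((-8 + 5)/(-21 + 9))*(-30))*l(4, n) = (((-8 + 5)/(-21 + 9))*(-30))*(⅛) = (-3/(-12)*(-30))*(⅛) = (-3*(-1/12)*(-30))*(⅛) = ((¼)*(-30))*(⅛) = -15/2*⅛ = -15/16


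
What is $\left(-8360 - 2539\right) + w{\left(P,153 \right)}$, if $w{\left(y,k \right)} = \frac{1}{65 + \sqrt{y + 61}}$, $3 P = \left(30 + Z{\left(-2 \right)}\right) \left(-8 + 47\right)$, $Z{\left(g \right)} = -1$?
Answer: $- \frac{41274448}{3787} - \frac{\sqrt{438}}{3787} \approx -10899.0$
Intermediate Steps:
$P = 377$ ($P = \frac{\left(30 - 1\right) \left(-8 + 47\right)}{3} = \frac{29 \cdot 39}{3} = \frac{1}{3} \cdot 1131 = 377$)
$w{\left(y,k \right)} = \frac{1}{65 + \sqrt{61 + y}}$
$\left(-8360 - 2539\right) + w{\left(P,153 \right)} = \left(-8360 - 2539\right) + \frac{1}{65 + \sqrt{61 + 377}} = -10899 + \frac{1}{65 + \sqrt{438}}$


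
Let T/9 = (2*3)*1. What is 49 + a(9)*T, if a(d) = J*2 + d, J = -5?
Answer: -5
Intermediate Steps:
a(d) = -10 + d (a(d) = -5*2 + d = -10 + d)
T = 54 (T = 9*((2*3)*1) = 9*(6*1) = 9*6 = 54)
49 + a(9)*T = 49 + (-10 + 9)*54 = 49 - 1*54 = 49 - 54 = -5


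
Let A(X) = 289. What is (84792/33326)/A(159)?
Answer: 42396/4815607 ≈ 0.0088039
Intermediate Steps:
(84792/33326)/A(159) = (84792/33326)/289 = (84792*(1/33326))*(1/289) = (42396/16663)*(1/289) = 42396/4815607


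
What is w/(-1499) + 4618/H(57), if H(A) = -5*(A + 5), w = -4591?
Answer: -2749586/232345 ≈ -11.834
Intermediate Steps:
H(A) = -25 - 5*A (H(A) = -5*(5 + A) = -25 - 5*A)
w/(-1499) + 4618/H(57) = -4591/(-1499) + 4618/(-25 - 5*57) = -4591*(-1/1499) + 4618/(-25 - 285) = 4591/1499 + 4618/(-310) = 4591/1499 + 4618*(-1/310) = 4591/1499 - 2309/155 = -2749586/232345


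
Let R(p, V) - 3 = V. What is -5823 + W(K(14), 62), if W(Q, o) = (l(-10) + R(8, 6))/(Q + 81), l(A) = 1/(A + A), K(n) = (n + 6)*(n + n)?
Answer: -74650681/12820 ≈ -5823.0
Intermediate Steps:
K(n) = 2*n*(6 + n) (K(n) = (6 + n)*(2*n) = 2*n*(6 + n))
l(A) = 1/(2*A)
R(p, V) = 3 + V
W(Q, o) = 179/(20*(81 + Q)) (W(Q, o) = ((½)/(-10) + (3 + 6))/(Q + 81) = ((½)*(-⅒) + 9)/(81 + Q) = (-1/20 + 9)/(81 + Q) = 179/(20*(81 + Q)))
-5823 + W(K(14), 62) = -5823 + 179/(20*(81 + 2*14*(6 + 14))) = -5823 + 179/(20*(81 + 2*14*20)) = -5823 + 179/(20*(81 + 560)) = -5823 + (179/20)/641 = -5823 + (179/20)*(1/641) = -5823 + 179/12820 = -74650681/12820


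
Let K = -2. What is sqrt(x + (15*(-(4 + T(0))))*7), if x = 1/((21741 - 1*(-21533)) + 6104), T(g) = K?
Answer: I*sqrt(512019196262)/49378 ≈ 14.491*I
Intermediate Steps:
T(g) = -2
x = 1/49378 (x = 1/((21741 + 21533) + 6104) = 1/(43274 + 6104) = 1/49378 ≈ 2.0252e-5)
sqrt(x + (15*(-(4 + T(0))))*7) = sqrt(1/49378 + (15*(-(4 - 2)))*7) = sqrt(1/49378 + (15*(-1*2))*7) = sqrt(1/49378 + (15*(-2))*7) = sqrt(1/49378 - 30*7) = sqrt(1/49378 - 210) = sqrt(-10369379/49378) = I*sqrt(512019196262)/49378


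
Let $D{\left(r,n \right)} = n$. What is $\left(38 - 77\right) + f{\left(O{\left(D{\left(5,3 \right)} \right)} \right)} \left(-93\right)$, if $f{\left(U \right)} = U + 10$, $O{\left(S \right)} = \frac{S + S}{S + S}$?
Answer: $-1062$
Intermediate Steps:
$O{\left(S \right)} = 1$ ($O{\left(S \right)} = \frac{2 S}{2 S} = 2 S \frac{1}{2 S} = 1$)
$f{\left(U \right)} = 10 + U$
$\left(38 - 77\right) + f{\left(O{\left(D{\left(5,3 \right)} \right)} \right)} \left(-93\right) = \left(38 - 77\right) + \left(10 + 1\right) \left(-93\right) = \left(38 - 77\right) + 11 \left(-93\right) = -39 - 1023 = -1062$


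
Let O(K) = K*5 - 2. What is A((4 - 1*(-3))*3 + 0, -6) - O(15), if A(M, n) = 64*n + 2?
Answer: -455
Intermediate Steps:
A(M, n) = 2 + 64*n
O(K) = -2 + 5*K (O(K) = 5*K - 2 = -2 + 5*K)
A((4 - 1*(-3))*3 + 0, -6) - O(15) = (2 + 64*(-6)) - (-2 + 5*15) = (2 - 384) - (-2 + 75) = -382 - 1*73 = -382 - 73 = -455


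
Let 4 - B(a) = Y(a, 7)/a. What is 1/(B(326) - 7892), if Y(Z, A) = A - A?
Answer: -1/7888 ≈ -0.00012677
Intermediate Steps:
Y(Z, A) = 0
B(a) = 4 (B(a) = 4 - 0/a = 4 - 1*0 = 4 + 0 = 4)
1/(B(326) - 7892) = 1/(4 - 7892) = 1/(-7888) = -1/7888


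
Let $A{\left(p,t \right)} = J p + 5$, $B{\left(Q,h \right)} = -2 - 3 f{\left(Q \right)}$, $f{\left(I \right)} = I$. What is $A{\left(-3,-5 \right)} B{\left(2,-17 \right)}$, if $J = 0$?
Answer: $-40$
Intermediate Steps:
$B{\left(Q,h \right)} = -2 - 3 Q$
$A{\left(p,t \right)} = 5$ ($A{\left(p,t \right)} = 0 p + 5 = 0 + 5 = 5$)
$A{\left(-3,-5 \right)} B{\left(2,-17 \right)} = 5 \left(-2 - 6\right) = 5 \left(-8\right) = -40$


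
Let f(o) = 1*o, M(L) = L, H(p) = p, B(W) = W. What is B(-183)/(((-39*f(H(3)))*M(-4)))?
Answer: -61/156 ≈ -0.39103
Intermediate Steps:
f(o) = o
B(-183)/(((-39*f(H(3)))*M(-4))) = -183/(-39*3*(-4)) = -183/((-117*(-4))) = -183/468 = -183*1/468 = -61/156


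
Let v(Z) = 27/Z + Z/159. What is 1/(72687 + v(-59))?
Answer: 9381/681868973 ≈ 1.3758e-5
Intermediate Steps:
v(Z) = 27/Z + Z/159 (v(Z) = 27/Z + Z*(1/159) = 27/Z + Z/159)
1/(72687 + v(-59)) = 1/(72687 + (27/(-59) + (1/159)*(-59))) = 1/(72687 + (27*(-1/59) - 59/159)) = 1/(72687 + (-27/59 - 59/159)) = 1/(72687 - 7774/9381) = 1/(681868973/9381) = 9381/681868973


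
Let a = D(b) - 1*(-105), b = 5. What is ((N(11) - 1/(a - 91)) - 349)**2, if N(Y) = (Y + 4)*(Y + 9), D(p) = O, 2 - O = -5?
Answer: 1060900/441 ≈ 2405.7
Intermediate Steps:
O = 7 (O = 2 - 1*(-5) = 2 + 5 = 7)
D(p) = 7
a = 112 (a = 7 - 1*(-105) = 7 + 105 = 112)
N(Y) = (4 + Y)*(9 + Y)
((N(11) - 1/(a - 91)) - 349)**2 = (((36 + 11**2 + 13*11) - 1/(112 - 91)) - 349)**2 = (((36 + 121 + 143) - 1/21) - 349)**2 = ((300 - 1*1/21) - 349)**2 = ((300 - 1/21) - 349)**2 = (6299/21 - 349)**2 = (-1030/21)**2 = 1060900/441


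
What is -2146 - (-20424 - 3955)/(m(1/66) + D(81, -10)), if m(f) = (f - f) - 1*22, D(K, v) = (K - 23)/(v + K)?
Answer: -4958493/1504 ≈ -3296.9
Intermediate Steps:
D(K, v) = (-23 + K)/(K + v)
m(f) = -22 (m(f) = 0 - 22 = -22)
-2146 - (-20424 - 3955)/(m(1/66) + D(81, -10)) = -2146 - (-20424 - 3955)/(-22 + (-23 + 81)/(81 - 10)) = -2146 - (-24379)/(-22 + 58/71) = -2146 - (-24379)/(-1504/71) = -2146 - (-24379)*(-71)/1504 = -2146 - 1*1730909/1504 = -2146 - 1730909/1504 = -4958493/1504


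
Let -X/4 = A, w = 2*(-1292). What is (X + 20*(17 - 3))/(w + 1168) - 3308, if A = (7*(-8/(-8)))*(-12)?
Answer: -585593/177 ≈ -3308.4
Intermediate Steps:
w = -2584
A = -84 (A = (7*(-8*(-1/8)))*(-12) = (7*1)*(-12) = 7*(-12) = -84)
X = 336 (X = -4*(-84) = 336)
(X + 20*(17 - 3))/(w + 1168) - 3308 = (336 + 20*(17 - 3))/(-2584 + 1168) - 3308 = (336 + 20*14)/(-1416) - 3308 = (336 + 280)*(-1/1416) - 3308 = 616*(-1/1416) - 3308 = -77/177 - 3308 = -585593/177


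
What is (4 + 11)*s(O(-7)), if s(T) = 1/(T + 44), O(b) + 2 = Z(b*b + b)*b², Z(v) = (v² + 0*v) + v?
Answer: 5/29512 ≈ 0.00016942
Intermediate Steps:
Z(v) = v + v² (Z(v) = (v² + 0) + v = v² + v = v + v²)
O(b) = -2 + b²*(b + b²)*(1 + b + b²) (O(b) = -2 + ((b*b + b)*(1 + (b*b + b)))*b² = -2 + ((b² + b)*(1 + (b² + b)))*b² = -2 + ((b + b²)*(1 + (b + b²)))*b² = -2 + ((b + b²)*(1 + b + b²))*b² = -2 + b²*(b + b²)*(1 + b + b²))
s(T) = 1/(44 + T)
(4 + 11)*s(O(-7)) = (4 + 11)/(44 + (-2 + (-7)³*(1 - 7)*(1 - 7*(1 - 7)))) = 15/(44 + (-2 - 343*(-6)*(1 - 7*(-6)))) = 15/(44 + (-2 - 343*(-6)*(1 + 42))) = 15/(44 + (-2 - 343*(-6)*43)) = 15/(44 + (-2 + 88494)) = 15/(44 + 88492) = 15/88536 = 15*(1/88536) = 5/29512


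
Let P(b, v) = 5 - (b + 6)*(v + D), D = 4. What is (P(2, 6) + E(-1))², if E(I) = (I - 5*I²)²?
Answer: 1521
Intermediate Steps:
P(b, v) = 5 - (4 + v)*(6 + b) (P(b, v) = 5 - (b + 6)*(v + 4) = 5 - (6 + b)*(4 + v) = 5 - (4 + v)*(6 + b))
(P(2, 6) + E(-1))² = ((-19 - 6*6 - 4*2 - 1*2*6) + (-1)²*(-1 + 5*(-1))²)² = ((-19 - 36 - 8 - 12) + 1*(-1 - 5)²)² = (-75 + 1*(-6)²)² = (-75 + 1*36)² = (-75 + 36)² = (-39)² = 1521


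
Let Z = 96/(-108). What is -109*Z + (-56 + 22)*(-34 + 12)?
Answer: 7604/9 ≈ 844.89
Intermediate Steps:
Z = -8/9 (Z = 96*(-1/108) = -8/9 ≈ -0.88889)
-109*Z + (-56 + 22)*(-34 + 12) = -109*(-8/9) + (-56 + 22)*(-34 + 12) = 872/9 - 34*(-22) = 872/9 + 748 = 7604/9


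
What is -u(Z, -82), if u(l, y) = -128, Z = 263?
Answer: 128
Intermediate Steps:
-u(Z, -82) = -1*(-128) = 128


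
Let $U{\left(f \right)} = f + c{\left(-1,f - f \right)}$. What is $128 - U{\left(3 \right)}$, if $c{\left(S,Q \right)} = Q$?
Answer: $125$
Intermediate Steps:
$U{\left(f \right)} = f$ ($U{\left(f \right)} = f + \left(f - f\right) = f + 0 = f$)
$128 - U{\left(3 \right)} = 128 - 3 = 125$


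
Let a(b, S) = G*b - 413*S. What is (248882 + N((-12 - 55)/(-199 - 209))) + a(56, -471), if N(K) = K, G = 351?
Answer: 188928955/408 ≈ 4.6306e+5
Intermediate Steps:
a(b, S) = -413*S + 351*b (a(b, S) = 351*b - 413*S = -413*S + 351*b)
(248882 + N((-12 - 55)/(-199 - 209))) + a(56, -471) = (248882 + (-12 - 55)/(-199 - 209)) + (-413*(-471) + 351*56) = (248882 - 67/(-408)) + (194523 + 19656) = (248882 - 67*(-1/408)) + 214179 = (248882 + 67/408) + 214179 = 101543923/408 + 214179 = 188928955/408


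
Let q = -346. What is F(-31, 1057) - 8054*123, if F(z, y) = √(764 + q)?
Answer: -990642 + √418 ≈ -9.9062e+5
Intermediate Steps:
F(z, y) = √418 (F(z, y) = √(764 - 346) = √418)
F(-31, 1057) - 8054*123 = √418 - 8054*123 = √418 - 990642 = -990642 + √418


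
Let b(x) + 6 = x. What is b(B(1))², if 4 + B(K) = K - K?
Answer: 100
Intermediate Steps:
B(K) = -4 (B(K) = -4 + (K - K) = -4 + 0 = -4)
b(x) = -6 + x
b(B(1))² = (-6 - 4)² = (-10)² = 100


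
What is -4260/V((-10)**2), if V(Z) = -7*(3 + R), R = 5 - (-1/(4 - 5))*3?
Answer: 852/7 ≈ 121.71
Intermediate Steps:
R = 2 (R = 5 - (-1/(-1))*3 = 5 - (-1*(-1))*3 = 5 - 3 = 2)
V(Z) = -35 (V(Z) = -7*(3 + 2) = -7*5 = -35)
-4260/V((-10)**2) = -4260/(-35) = -4260*(-1/35) = 852/7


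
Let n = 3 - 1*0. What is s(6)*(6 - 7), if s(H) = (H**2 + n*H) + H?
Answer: -60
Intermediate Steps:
n = 3 (n = 3 + 0 = 3)
s(H) = H**2 + 4*H (s(H) = (H**2 + 3*H) + H = H**2 + 4*H)
s(6)*(6 - 7) = (6*(4 + 6))*(6 - 7) = (6*10)*(-1) = 60*(-1) = -60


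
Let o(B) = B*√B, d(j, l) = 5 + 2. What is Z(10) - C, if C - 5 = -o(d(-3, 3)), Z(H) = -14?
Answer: -19 + 7*√7 ≈ -0.47974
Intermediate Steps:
d(j, l) = 7
o(B) = B^(3/2)
C = 5 - 7*√7 (C = 5 - 7^(3/2) = 5 - 7*√7 ≈ -13.520)
Z(10) - C = -14 - (5 - 7*√7) = -14 + (-5 + 7*√7) = -19 + 7*√7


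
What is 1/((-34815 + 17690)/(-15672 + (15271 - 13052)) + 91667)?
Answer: 13453/1233213276 ≈ 1.0909e-5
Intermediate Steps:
1/((-34815 + 17690)/(-15672 + (15271 - 13052)) + 91667) = 1/(-17125/(-15672 + 2219) + 91667) = 1/(-17125/(-13453) + 91667) = 1/(-17125*(-1/13453) + 91667) = 1/(17125/13453 + 91667) = 1/(1233213276/13453) = 13453/1233213276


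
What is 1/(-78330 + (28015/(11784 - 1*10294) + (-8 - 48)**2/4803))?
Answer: -1431294/112085413283 ≈ -1.2770e-5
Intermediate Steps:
1/(-78330 + (28015/(11784 - 1*10294) + (-8 - 48)**2/4803)) = 1/(-78330 + (28015/(11784 - 10294) + (-56)**2*(1/4803))) = 1/(-78330 + (28015/1490 + 3136*(1/4803))) = 1/(-78330 + (28015*(1/1490) + 3136/4803)) = 1/(-78330 + (5603/298 + 3136/4803)) = 1/(-78330 + 27845737/1431294) = 1/(-112085413283/1431294) = -1431294/112085413283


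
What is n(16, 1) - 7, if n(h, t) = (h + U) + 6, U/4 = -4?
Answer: -1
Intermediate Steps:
U = -16 (U = 4*(-4) = -16)
n(h, t) = -10 + h (n(h, t) = (h - 16) + 6 = (-16 + h) + 6 = -10 + h)
n(16, 1) - 7 = (-10 + 16) - 7 = 6 - 7 = -1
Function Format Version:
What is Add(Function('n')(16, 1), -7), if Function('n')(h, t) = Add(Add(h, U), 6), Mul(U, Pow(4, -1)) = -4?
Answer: -1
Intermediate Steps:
U = -16 (U = Mul(4, -4) = -16)
Function('n')(h, t) = Add(-10, h) (Function('n')(h, t) = Add(Add(h, -16), 6) = Add(Add(-16, h), 6) = Add(-10, h))
Add(Function('n')(16, 1), -7) = Add(Add(-10, 16), -7) = Add(6, -7) = -1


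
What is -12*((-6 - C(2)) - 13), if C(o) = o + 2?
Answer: 276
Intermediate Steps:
C(o) = 2 + o
-12*((-6 - C(2)) - 13) = -12*((-6 - (2 + 2)) - 13) = -12*((-6 - 1*4) - 13) = -12*((-6 - 4) - 13) = -12*(-10 - 13) = -12*(-23) = 276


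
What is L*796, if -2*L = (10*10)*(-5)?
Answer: 199000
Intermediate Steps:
L = 250 (L = -10*10*(-5)/2 = -50*(-5) = -½*(-500) = 250)
L*796 = 250*796 = 199000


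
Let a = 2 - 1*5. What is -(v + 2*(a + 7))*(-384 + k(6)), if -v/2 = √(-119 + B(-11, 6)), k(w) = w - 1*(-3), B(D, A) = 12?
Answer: 3000 - 750*I*√107 ≈ 3000.0 - 7758.1*I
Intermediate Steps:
a = -3 (a = 2 - 5 = -3)
k(w) = 3 + w (k(w) = w + 3 = 3 + w)
v = -2*I*√107 (v = -2*√(-119 + 12) = -2*I*√107 ≈ -20.688*I)
-(v + 2*(a + 7))*(-384 + k(6)) = -(-2*I*√107 + 2*(-3 + 7))*(-384 + (3 + 6)) = -(-2*I*√107 + 2*4)*(-384 + 9) = -(-2*I*√107 + 8)*(-375) = -(8 - 2*I*√107)*(-375) = -(-3000 + 750*I*√107) = 3000 - 750*I*√107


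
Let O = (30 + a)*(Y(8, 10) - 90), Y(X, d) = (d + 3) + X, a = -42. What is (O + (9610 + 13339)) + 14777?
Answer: 38554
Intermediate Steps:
Y(X, d) = 3 + X + d (Y(X, d) = (3 + d) + X = 3 + X + d)
O = 828 (O = (30 - 42)*((3 + 8 + 10) - 90) = -12*(21 - 90) = -12*(-69) = 828)
(O + (9610 + 13339)) + 14777 = (828 + (9610 + 13339)) + 14777 = (828 + 22949) + 14777 = 23777 + 14777 = 38554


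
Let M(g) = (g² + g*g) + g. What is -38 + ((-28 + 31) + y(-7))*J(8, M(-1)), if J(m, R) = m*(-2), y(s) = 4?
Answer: -150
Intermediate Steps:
M(g) = g + 2*g² (M(g) = (g² + g²) + g = 2*g² + g = g + 2*g²)
J(m, R) = -2*m
-38 + ((-28 + 31) + y(-7))*J(8, M(-1)) = -38 + ((-28 + 31) + 4)*(-2*8) = -38 + (3 + 4)*(-16) = -38 + 7*(-16) = -38 - 112 = -150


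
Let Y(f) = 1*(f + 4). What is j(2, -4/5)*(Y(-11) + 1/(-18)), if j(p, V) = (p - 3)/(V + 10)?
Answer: 635/828 ≈ 0.76691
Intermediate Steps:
Y(f) = 4 + f (Y(f) = 1*(4 + f) = 4 + f)
j(p, V) = (-3 + p)/(10 + V)
j(2, -4/5)*(Y(-11) + 1/(-18)) = ((-3 + 2)/(10 - 4/5))*((4 - 11) + 1/(-18)) = (-1/(10 - 4*⅕))*(-7 - 1/18) = (-1/(10 - ⅘))*(-127/18) = (-1/(46/5))*(-127/18) = ((5/46)*(-1))*(-127/18) = -5/46*(-127/18) = 635/828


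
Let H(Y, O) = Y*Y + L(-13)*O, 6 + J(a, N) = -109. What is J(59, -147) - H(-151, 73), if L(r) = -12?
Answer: -22040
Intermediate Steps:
J(a, N) = -115 (J(a, N) = -6 - 109 = -115)
H(Y, O) = Y² - 12*O (H(Y, O) = Y*Y - 12*O = Y² - 12*O)
J(59, -147) - H(-151, 73) = -115 - ((-151)² - 12*73) = -115 - (22801 - 876) = -115 - 1*21925 = -115 - 21925 = -22040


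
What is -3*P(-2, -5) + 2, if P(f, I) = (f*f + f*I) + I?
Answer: -25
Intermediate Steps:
P(f, I) = I + f² + I*f (P(f, I) = (f² + I*f) + I = I + f² + I*f)
-3*P(-2, -5) + 2 = -3*(-5 + (-2)² - 5*(-2)) + 2 = -3*(-5 + 4 + 10) + 2 = -3*9 + 2 = -27 + 2 = -25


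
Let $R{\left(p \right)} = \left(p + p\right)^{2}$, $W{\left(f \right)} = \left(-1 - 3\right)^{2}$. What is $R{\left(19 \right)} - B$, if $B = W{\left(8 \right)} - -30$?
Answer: $1398$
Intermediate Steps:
$W{\left(f \right)} = 16$ ($W{\left(f \right)} = \left(-4\right)^{2} = 16$)
$R{\left(p \right)} = 4 p^{2}$ ($R{\left(p \right)} = \left(2 p\right)^{2} = 4 p^{2}$)
$B = 46$ ($B = 16 - -30 = 16 + 30 = 46$)
$R{\left(19 \right)} - B = 4 \cdot 19^{2} - 46 = 4 \cdot 361 - 46 = 1444 - 46 = 1398$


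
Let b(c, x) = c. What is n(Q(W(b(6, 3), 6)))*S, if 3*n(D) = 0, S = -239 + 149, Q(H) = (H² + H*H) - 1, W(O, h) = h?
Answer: 0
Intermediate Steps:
Q(H) = -1 + 2*H² (Q(H) = (H² + H²) - 1 = 2*H² - 1 = -1 + 2*H²)
S = -90
n(D) = 0 (n(D) = (⅓)*0 = 0)
n(Q(W(b(6, 3), 6)))*S = 0*(-90) = 0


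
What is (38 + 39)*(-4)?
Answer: -308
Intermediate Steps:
(38 + 39)*(-4) = 77*(-4) = -308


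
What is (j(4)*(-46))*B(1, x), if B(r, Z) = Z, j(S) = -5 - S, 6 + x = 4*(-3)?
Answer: -7452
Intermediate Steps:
x = -18 (x = -6 + 4*(-3) = -6 - 12 = -18)
(j(4)*(-46))*B(1, x) = ((-5 - 1*4)*(-46))*(-18) = ((-5 - 4)*(-46))*(-18) = -9*(-46)*(-18) = 414*(-18) = -7452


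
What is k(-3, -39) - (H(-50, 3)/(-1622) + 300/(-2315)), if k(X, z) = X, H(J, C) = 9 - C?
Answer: -1076430/375493 ≈ -2.8667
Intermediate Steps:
k(-3, -39) - (H(-50, 3)/(-1622) + 300/(-2315)) = -3 - ((9 - 1*3)/(-1622) + 300/(-2315)) = -3 - ((9 - 3)*(-1/1622) + 300*(-1/2315)) = -3 - (6*(-1/1622) - 60/463) = -3 - (-3/811 - 60/463) = -3 - 1*(-50049/375493) = -3 + 50049/375493 = -1076430/375493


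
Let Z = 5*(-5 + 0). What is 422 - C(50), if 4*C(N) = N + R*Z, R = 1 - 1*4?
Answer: 1563/4 ≈ 390.75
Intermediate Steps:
Z = -25 (Z = 5*(-5) = -25)
R = -3 (R = 1 - 4 = -3)
C(N) = 75/4 + N/4 (C(N) = (N - 3*(-25))/4 = (N + 75)/4 = (75 + N)/4 = 75/4 + N/4)
422 - C(50) = 422 - (75/4 + (¼)*50) = 422 - (75/4 + 25/2) = 422 - 1*125/4 = 422 - 125/4 = 1563/4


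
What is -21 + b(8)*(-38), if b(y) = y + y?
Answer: -629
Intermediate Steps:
b(y) = 2*y
-21 + b(8)*(-38) = -21 + (2*8)*(-38) = -21 + 16*(-38) = -21 - 608 = -629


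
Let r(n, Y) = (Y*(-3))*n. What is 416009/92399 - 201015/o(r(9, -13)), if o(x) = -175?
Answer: 3729277312/3233965 ≈ 1153.2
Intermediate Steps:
r(n, Y) = -3*Y*n (r(n, Y) = (-3*Y)*n = -3*Y*n)
416009/92399 - 201015/o(r(9, -13)) = 416009/92399 - 201015/(-175) = 416009*(1/92399) - 201015*(-1/175) = 416009/92399 + 40203/35 = 3729277312/3233965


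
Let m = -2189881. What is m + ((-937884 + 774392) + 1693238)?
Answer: -660135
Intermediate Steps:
m + ((-937884 + 774392) + 1693238) = -2189881 + ((-937884 + 774392) + 1693238) = -2189881 + (-163492 + 1693238) = -2189881 + 1529746 = -660135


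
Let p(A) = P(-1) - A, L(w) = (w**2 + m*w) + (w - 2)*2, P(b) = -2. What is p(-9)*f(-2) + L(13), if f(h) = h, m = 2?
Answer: 203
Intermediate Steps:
L(w) = -4 + w**2 + 4*w (L(w) = (w**2 + 2*w) + (w - 2)*2 = (w**2 + 2*w) + (-2 + w)*2 = (w**2 + 2*w) + (-4 + 2*w) = -4 + w**2 + 4*w)
p(A) = -2 - A
p(-9)*f(-2) + L(13) = (-2 - 1*(-9))*(-2) + (-4 + 13**2 + 4*13) = (-2 + 9)*(-2) + (-4 + 169 + 52) = 7*(-2) + 217 = -14 + 217 = 203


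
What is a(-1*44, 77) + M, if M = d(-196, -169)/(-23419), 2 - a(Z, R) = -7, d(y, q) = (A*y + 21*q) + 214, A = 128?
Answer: 239194/23419 ≈ 10.214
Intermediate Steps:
d(y, q) = 214 + 21*q + 128*y (d(y, q) = (128*y + 21*q) + 214 = (21*q + 128*y) + 214 = 214 + 21*q + 128*y)
a(Z, R) = 9 (a(Z, R) = 2 - 1*(-7) = 2 + 7 = 9)
M = 28423/23419 (M = (214 + 21*(-169) + 128*(-196))/(-23419) = (214 - 3549 - 25088)*(-1/23419) = -28423*(-1/23419) = 28423/23419 ≈ 1.2137)
a(-1*44, 77) + M = 9 + 28423/23419 = 239194/23419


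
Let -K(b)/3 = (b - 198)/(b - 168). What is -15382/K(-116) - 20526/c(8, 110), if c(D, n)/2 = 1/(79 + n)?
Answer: -911417753/471 ≈ -1.9351e+6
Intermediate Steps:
c(D, n) = 2/(79 + n)
K(b) = -3*(-198 + b)/(-168 + b) (K(b) = -3*(b - 198)/(b - 168) = -3*(-198 + b)/(-168 + b))
-15382/K(-116) - 20526/c(8, 110) = -15382*(-168 - 116)/(3*(198 - 1*(-116))) - 20526/(2/(79 + 110)) = -15382*(-284/(3*(198 + 116))) - 20526/(2/189) = -15382/(3*(-1/284)*314) - 20526/(2*(1/189)) = -15382/(-471/142) - 20526/2/189 = -15382*(-142/471) - 20526*189/2 = 2184244/471 - 1939707 = -911417753/471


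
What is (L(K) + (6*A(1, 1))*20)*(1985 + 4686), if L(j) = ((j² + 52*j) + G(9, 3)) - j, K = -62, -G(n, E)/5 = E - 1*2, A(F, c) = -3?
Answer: 2114707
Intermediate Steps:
G(n, E) = 10 - 5*E (G(n, E) = -5*(E - 1*2) = -5*(E - 2) = -5*(-2 + E) = 10 - 5*E)
L(j) = -5 + j² + 51*j (L(j) = ((j² + 52*j) + (10 - 5*3)) - j = ((j² + 52*j) + (10 - 15)) - j = ((j² + 52*j) - 5) - j = (-5 + j² + 52*j) - j = -5 + j² + 51*j)
(L(K) + (6*A(1, 1))*20)*(1985 + 4686) = ((-5 + (-62)² + 51*(-62)) + (6*(-3))*20)*(1985 + 4686) = ((-5 + 3844 - 3162) - 18*20)*6671 = (677 - 360)*6671 = 317*6671 = 2114707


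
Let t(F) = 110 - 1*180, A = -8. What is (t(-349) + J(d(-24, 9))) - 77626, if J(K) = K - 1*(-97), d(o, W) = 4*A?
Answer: -77631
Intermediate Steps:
t(F) = -70 (t(F) = 110 - 180 = -70)
d(o, W) = -32 (d(o, W) = 4*(-8) = -32)
J(K) = 97 + K (J(K) = K + 97 = 97 + K)
(t(-349) + J(d(-24, 9))) - 77626 = (-70 + (97 - 32)) - 77626 = (-70 + 65) - 77626 = -5 - 77626 = -77631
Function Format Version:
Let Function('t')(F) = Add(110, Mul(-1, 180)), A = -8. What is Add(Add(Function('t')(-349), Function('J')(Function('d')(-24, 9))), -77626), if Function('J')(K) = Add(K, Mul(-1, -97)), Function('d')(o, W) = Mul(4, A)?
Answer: -77631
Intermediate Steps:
Function('t')(F) = -70 (Function('t')(F) = Add(110, -180) = -70)
Function('d')(o, W) = -32 (Function('d')(o, W) = Mul(4, -8) = -32)
Function('J')(K) = Add(97, K) (Function('J')(K) = Add(K, 97) = Add(97, K))
Add(Add(Function('t')(-349), Function('J')(Function('d')(-24, 9))), -77626) = Add(Add(-70, Add(97, -32)), -77626) = Add(Add(-70, 65), -77626) = Add(-5, -77626) = -77631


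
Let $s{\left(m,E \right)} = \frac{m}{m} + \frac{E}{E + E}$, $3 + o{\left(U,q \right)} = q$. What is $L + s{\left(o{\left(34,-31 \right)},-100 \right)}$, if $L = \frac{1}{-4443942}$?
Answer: $\frac{3332956}{2221971} \approx 1.5$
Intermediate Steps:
$o{\left(U,q \right)} = -3 + q$
$s{\left(m,E \right)} = \frac{3}{2}$ ($s{\left(m,E \right)} = 1 + \frac{E}{2 E} = 1 + E \frac{1}{2 E} = 1 + \frac{1}{2} = \frac{3}{2}$)
$L = - \frac{1}{4443942} \approx -2.2503 \cdot 10^{-7}$
$L + s{\left(o{\left(34,-31 \right)},-100 \right)} = - \frac{1}{4443942} + \frac{3}{2} = \frac{3332956}{2221971}$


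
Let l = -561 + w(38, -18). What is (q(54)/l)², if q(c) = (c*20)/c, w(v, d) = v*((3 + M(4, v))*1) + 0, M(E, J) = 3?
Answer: 400/110889 ≈ 0.0036072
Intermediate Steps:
w(v, d) = 6*v (w(v, d) = v*((3 + 3)*1) + 0 = v*(6*1) + 0 = v*6 + 0 = 6*v + 0 = 6*v)
l = -333 (l = -561 + 6*38 = -561 + 228 = -333)
q(c) = 20 (q(c) = (20*c)/c = 20)
(q(54)/l)² = (20/(-333))² = (20*(-1/333))² = (-20/333)² = 400/110889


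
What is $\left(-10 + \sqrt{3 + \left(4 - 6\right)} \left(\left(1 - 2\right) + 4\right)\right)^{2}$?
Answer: $49$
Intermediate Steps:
$\left(-10 + \sqrt{3 + \left(4 - 6\right)} \left(\left(1 - 2\right) + 4\right)\right)^{2} = \left(-10 + \sqrt{3 + \left(4 - 6\right)} \left(-1 + 4\right)\right)^{2} = \left(-10 + \sqrt{3 - 2} \cdot 3\right)^{2} = \left(-10 + \sqrt{1} \cdot 3\right)^{2} = \left(-10 + 1 \cdot 3\right)^{2} = \left(-10 + 3\right)^{2} = \left(-7\right)^{2} = 49$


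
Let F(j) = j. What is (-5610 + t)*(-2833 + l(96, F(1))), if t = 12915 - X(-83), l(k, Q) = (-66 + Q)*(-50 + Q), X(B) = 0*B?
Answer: 2571360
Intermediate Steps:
X(B) = 0
t = 12915 (t = 12915 - 1*0 = 12915 + 0 = 12915)
(-5610 + t)*(-2833 + l(96, F(1))) = (-5610 + 12915)*(-2833 + (3300 + 1² - 116*1)) = 7305*(-2833 + (3300 + 1 - 116)) = 7305*(-2833 + 3185) = 7305*352 = 2571360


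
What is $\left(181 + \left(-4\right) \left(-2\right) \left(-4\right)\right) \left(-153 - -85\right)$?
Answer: $-10132$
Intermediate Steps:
$\left(181 + \left(-4\right) \left(-2\right) \left(-4\right)\right) \left(-153 - -85\right) = \left(181 + 8 \left(-4\right)\right) \left(-153 + \left(-42 + 127\right)\right) = \left(181 - 32\right) \left(-153 + 85\right) = 149 \left(-68\right) = -10132$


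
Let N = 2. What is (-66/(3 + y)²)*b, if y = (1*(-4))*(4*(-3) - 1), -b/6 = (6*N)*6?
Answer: 2592/275 ≈ 9.4255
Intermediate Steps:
b = -432 (b = -6*6*2*6 = -72*6 = -6*72 = -432)
y = 52 (y = -4*(-12 - 1) = -4*(-13) = 52)
(-66/(3 + y)²)*b = -66/(3 + 52)²*(-432) = -66/(55²)*(-432) = -66/3025*(-432) = -66*1/3025*(-432) = -6/275*(-432) = 2592/275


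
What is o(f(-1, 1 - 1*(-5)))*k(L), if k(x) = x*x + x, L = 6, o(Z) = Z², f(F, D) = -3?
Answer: 378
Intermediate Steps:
k(x) = x + x² (k(x) = x² + x = x + x²)
o(f(-1, 1 - 1*(-5)))*k(L) = (-3)²*(6*(1 + 6)) = 9*(6*7) = 9*42 = 378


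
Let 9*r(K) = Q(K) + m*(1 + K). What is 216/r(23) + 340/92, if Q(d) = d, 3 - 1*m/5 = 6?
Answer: -16067/7751 ≈ -2.0729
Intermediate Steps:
m = -15 (m = 15 - 5*6 = 15 - 30 = -15)
r(K) = -5/3 - 14*K/9 (r(K) = (K - 15*(1 + K))/9 = (K + (-15 - 15*K))/9 = (-15 - 14*K)/9 = -5/3 - 14*K/9)
216/r(23) + 340/92 = 216/(-5/3 - 14/9*23) + 340/92 = 216/(-5/3 - 322/9) + 340*(1/92) = 216/(-337/9) + 85/23 = 216*(-9/337) + 85/23 = -1944/337 + 85/23 = -16067/7751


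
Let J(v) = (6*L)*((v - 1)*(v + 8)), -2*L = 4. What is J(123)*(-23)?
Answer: 4411032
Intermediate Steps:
L = -2 (L = -½*4 = -2)
J(v) = -12*(-1 + v)*(8 + v) (J(v) = (6*(-2))*((v - 1)*(v + 8)) = -12*(-1 + v)*(8 + v))
J(123)*(-23) = (96 - 84*123 - 12*123²)*(-23) = (96 - 10332 - 12*15129)*(-23) = (96 - 10332 - 181548)*(-23) = -191784*(-23) = 4411032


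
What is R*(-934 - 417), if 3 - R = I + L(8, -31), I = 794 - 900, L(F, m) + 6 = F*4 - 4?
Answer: -117537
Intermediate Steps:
L(F, m) = -10 + 4*F (L(F, m) = -6 + (F*4 - 4) = -6 + (4*F - 4) = -6 + (-4 + 4*F) = -10 + 4*F)
I = -106
R = 87 (R = 3 - (-106 + (-10 + 4*8)) = 3 - (-106 + (-10 + 32)) = 3 - (-106 + 22) = 3 - 1*(-84) = 3 + 84 = 87)
R*(-934 - 417) = 87*(-934 - 417) = 87*(-1351) = -117537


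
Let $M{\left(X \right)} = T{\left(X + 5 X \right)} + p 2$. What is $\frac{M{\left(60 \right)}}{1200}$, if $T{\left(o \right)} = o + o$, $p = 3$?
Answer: $\frac{121}{200} \approx 0.605$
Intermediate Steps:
$T{\left(o \right)} = 2 o$
$M{\left(X \right)} = 6 + 12 X$ ($M{\left(X \right)} = 2 \left(X + 5 X\right) + 3 \cdot 2 = 2 \cdot 6 X + 6 = 12 X + 6 = 6 + 12 X$)
$\frac{M{\left(60 \right)}}{1200} = \frac{6 + 12 \cdot 60}{1200} = \left(6 + 720\right) \frac{1}{1200} = 726 \cdot \frac{1}{1200} = \frac{121}{200}$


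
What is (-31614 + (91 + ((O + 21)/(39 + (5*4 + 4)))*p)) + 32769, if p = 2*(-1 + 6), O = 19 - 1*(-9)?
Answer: 11284/9 ≈ 1253.8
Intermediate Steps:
O = 28 (O = 19 + 9 = 28)
p = 10 (p = 2*5 = 10)
(-31614 + (91 + ((O + 21)/(39 + (5*4 + 4)))*p)) + 32769 = (-31614 + (91 + ((28 + 21)/(39 + (5*4 + 4)))*10)) + 32769 = (-31614 + (91 + (49/(39 + (20 + 4)))*10)) + 32769 = (-31614 + (91 + (49/(39 + 24))*10)) + 32769 = (-31614 + (91 + (49/63)*10)) + 32769 = (-31614 + (91 + (49*(1/63))*10)) + 32769 = (-31614 + (91 + (7/9)*10)) + 32769 = (-31614 + (91 + 70/9)) + 32769 = (-31614 + 889/9) + 32769 = -283637/9 + 32769 = 11284/9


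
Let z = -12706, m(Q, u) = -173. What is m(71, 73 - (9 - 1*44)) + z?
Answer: -12879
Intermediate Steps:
m(71, 73 - (9 - 1*44)) + z = -173 - 12706 = -12879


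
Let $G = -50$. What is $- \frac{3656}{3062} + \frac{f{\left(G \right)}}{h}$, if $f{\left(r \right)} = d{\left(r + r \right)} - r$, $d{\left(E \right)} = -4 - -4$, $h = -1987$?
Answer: $- \frac{3708786}{3042097} \approx -1.2192$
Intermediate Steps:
$d{\left(E \right)} = 0$ ($d{\left(E \right)} = -4 + 4 = 0$)
$f{\left(r \right)} = - r$ ($f{\left(r \right)} = 0 - r = - r$)
$- \frac{3656}{3062} + \frac{f{\left(G \right)}}{h} = - \frac{3656}{3062} + \frac{\left(-1\right) \left(-50\right)}{-1987} = \left(-3656\right) \frac{1}{3062} + 50 \left(- \frac{1}{1987}\right) = - \frac{1828}{1531} - \frac{50}{1987} = - \frac{3708786}{3042097}$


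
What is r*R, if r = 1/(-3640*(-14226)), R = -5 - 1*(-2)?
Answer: -1/17260880 ≈ -5.7934e-8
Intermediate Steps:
R = -3 (R = -5 + 2 = -3)
r = 1/51782640 (r = -1/3640*(-1/14226) = 1/51782640 ≈ 1.9311e-8)
r*R = (1/51782640)*(-3) = -1/17260880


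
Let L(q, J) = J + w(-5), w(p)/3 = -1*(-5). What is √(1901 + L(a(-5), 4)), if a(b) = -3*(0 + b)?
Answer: 8*√30 ≈ 43.818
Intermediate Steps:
a(b) = -3*b
w(p) = 15 (w(p) = 3*(-1*(-5)) = 3*5 = 15)
L(q, J) = 15 + J (L(q, J) = J + 15 = 15 + J)
√(1901 + L(a(-5), 4)) = √(1901 + (15 + 4)) = √(1901 + 19) = √1920 = 8*√30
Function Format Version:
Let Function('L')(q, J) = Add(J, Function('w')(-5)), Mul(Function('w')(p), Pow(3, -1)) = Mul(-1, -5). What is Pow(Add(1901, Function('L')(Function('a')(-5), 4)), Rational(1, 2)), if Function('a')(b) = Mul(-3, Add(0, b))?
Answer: Mul(8, Pow(30, Rational(1, 2))) ≈ 43.818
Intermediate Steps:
Function('a')(b) = Mul(-3, b)
Function('w')(p) = 15 (Function('w')(p) = Mul(3, Mul(-1, -5)) = Mul(3, 5) = 15)
Function('L')(q, J) = Add(15, J) (Function('L')(q, J) = Add(J, 15) = Add(15, J))
Pow(Add(1901, Function('L')(Function('a')(-5), 4)), Rational(1, 2)) = Pow(Add(1901, Add(15, 4)), Rational(1, 2)) = Pow(Add(1901, 19), Rational(1, 2)) = Pow(1920, Rational(1, 2)) = Mul(8, Pow(30, Rational(1, 2)))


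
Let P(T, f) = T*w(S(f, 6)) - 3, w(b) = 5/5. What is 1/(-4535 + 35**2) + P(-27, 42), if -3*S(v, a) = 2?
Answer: -99301/3310 ≈ -30.000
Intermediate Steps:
S(v, a) = -2/3 (S(v, a) = -1/3*2 = -2/3)
w(b) = 1 (w(b) = 5*(1/5) = 1)
P(T, f) = -3 + T (P(T, f) = T*1 - 3 = T - 3 = -3 + T)
1/(-4535 + 35**2) + P(-27, 42) = 1/(-4535 + 35**2) + (-3 - 27) = 1/(-4535 + 1225) - 30 = 1/(-3310) - 30 = -1/3310 - 30 = -99301/3310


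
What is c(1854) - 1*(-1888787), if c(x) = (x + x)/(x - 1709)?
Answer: 273877823/145 ≈ 1.8888e+6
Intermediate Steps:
c(x) = 2*x/(-1709 + x) (c(x) = (2*x)/(-1709 + x) = 2*x/(-1709 + x))
c(1854) - 1*(-1888787) = 2*1854/(-1709 + 1854) - 1*(-1888787) = 2*1854/145 + 1888787 = 2*1854*(1/145) + 1888787 = 3708/145 + 1888787 = 273877823/145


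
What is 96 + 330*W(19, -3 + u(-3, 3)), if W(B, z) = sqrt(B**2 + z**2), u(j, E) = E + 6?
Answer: 96 + 330*sqrt(397) ≈ 6671.2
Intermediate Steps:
u(j, E) = 6 + E
96 + 330*W(19, -3 + u(-3, 3)) = 96 + 330*sqrt(19**2 + (-3 + (6 + 3))**2) = 96 + 330*sqrt(361 + (-3 + 9)**2) = 96 + 330*sqrt(361 + 6**2) = 96 + 330*sqrt(361 + 36) = 96 + 330*sqrt(397)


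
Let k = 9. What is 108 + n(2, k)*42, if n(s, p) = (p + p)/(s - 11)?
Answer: 24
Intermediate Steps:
n(s, p) = 2*p/(-11 + s) (n(s, p) = (2*p)/(-11 + s) = 2*p/(-11 + s))
108 + n(2, k)*42 = 108 + (2*9/(-11 + 2))*42 = 108 + (2*9/(-9))*42 = 108 + (2*9*(-⅑))*42 = 108 - 2*42 = 108 - 84 = 24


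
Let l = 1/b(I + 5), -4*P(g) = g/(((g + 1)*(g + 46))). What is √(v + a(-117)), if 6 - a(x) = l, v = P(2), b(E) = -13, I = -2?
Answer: √591214/312 ≈ 2.4644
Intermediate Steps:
P(g) = -g/(4*(1 + g)*(46 + g)) (P(g) = -g/(4*((g + 1)*(g + 46))) = -g/(4*((1 + g)*(46 + g))) = -g*1/((1 + g)*(46 + g))/4 = -g/(4*(1 + g)*(46 + g)))
v = -1/288 (v = -1*2/(184 + 4*2² + 188*2) = -1*2/(184 + 4*4 + 376) = -1*2/(184 + 16 + 376) = -1*2/576 = -1*2*1/576 = -1/288 ≈ -0.0034722)
l = -1/13 (l = 1/(-13) = -1/13 ≈ -0.076923)
a(x) = 79/13 (a(x) = 6 - 1*(-1/13) = 6 + 1/13 = 79/13)
√(v + a(-117)) = √(-1/288 + 79/13) = √(22739/3744) = √591214/312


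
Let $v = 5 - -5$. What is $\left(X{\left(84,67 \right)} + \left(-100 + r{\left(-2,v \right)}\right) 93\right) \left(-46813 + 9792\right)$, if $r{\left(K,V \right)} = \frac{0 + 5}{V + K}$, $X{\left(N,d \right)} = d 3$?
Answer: $\frac{2677617867}{8} \approx 3.347 \cdot 10^{8}$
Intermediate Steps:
$X{\left(N,d \right)} = 3 d$
$v = 10$ ($v = 5 + 5 = 10$)
$r{\left(K,V \right)} = \frac{5}{K + V}$
$\left(X{\left(84,67 \right)} + \left(-100 + r{\left(-2,v \right)}\right) 93\right) \left(-46813 + 9792\right) = \left(3 \cdot 67 + \left(-100 + \frac{5}{-2 + 10}\right) 93\right) \left(-46813 + 9792\right) = \left(201 + \left(-100 + \frac{5}{8}\right) 93\right) \left(-37021\right) = \left(201 - \frac{73935}{8}\right) \left(-37021\right) = \left(- \frac{72327}{8}\right) \left(-37021\right) = \frac{2677617867}{8}$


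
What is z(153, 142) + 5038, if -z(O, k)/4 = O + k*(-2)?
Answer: 5562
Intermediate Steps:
z(O, k) = -4*O + 8*k (z(O, k) = -4*(O + k*(-2)) = -4*(O - 2*k) = -4*O + 8*k)
z(153, 142) + 5038 = (-4*153 + 8*142) + 5038 = (-612 + 1136) + 5038 = 524 + 5038 = 5562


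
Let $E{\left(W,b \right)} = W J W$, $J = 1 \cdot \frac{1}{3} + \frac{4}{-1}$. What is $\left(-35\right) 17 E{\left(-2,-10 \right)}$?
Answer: $\frac{26180}{3} \approx 8726.7$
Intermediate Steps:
$J = - \frac{11}{3}$ ($J = 1 \cdot \frac{1}{3} + 4 \left(-1\right) = \frac{1}{3} - 4 = - \frac{11}{3} \approx -3.6667$)
$E{\left(W,b \right)} = - \frac{11 W^{2}}{3}$ ($E{\left(W,b \right)} = W \left(- \frac{11}{3}\right) W = - \frac{11 W}{3} W = - \frac{11 W^{2}}{3}$)
$\left(-35\right) 17 E{\left(-2,-10 \right)} = \left(-35\right) 17 \left(- \frac{11 \left(-2\right)^{2}}{3}\right) = - 595 \left(\left(- \frac{11}{3}\right) 4\right) = \left(-595\right) \left(- \frac{44}{3}\right) = \frac{26180}{3}$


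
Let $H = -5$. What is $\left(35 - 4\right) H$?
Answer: $-155$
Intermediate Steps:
$\left(35 - 4\right) H = \left(35 - 4\right) \left(-5\right) = 31 \left(-5\right) = -155$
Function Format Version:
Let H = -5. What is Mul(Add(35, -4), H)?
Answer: -155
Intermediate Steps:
Mul(Add(35, -4), H) = Mul(Add(35, -4), -5) = Mul(31, -5) = -155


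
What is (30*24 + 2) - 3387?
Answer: -2665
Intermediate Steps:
(30*24 + 2) - 3387 = (720 + 2) - 3387 = 722 - 3387 = -2665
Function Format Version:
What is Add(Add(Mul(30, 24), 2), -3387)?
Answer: -2665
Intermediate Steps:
Add(Add(Mul(30, 24), 2), -3387) = Add(Add(720, 2), -3387) = Add(722, -3387) = -2665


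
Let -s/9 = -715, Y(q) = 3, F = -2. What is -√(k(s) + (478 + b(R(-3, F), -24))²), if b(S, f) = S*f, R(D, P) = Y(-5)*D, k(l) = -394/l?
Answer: -√2216018995190/2145 ≈ -694.00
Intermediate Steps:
s = 6435 (s = -9*(-715) = 6435)
R(D, P) = 3*D
-√(k(s) + (478 + b(R(-3, F), -24))²) = -√(-394/6435 + (478 + (3*(-3))*(-24))²) = -√(-394*1/6435 + (478 - 9*(-24))²) = -√(-394/6435 + (478 + 216)²) = -√(-394/6435 + 694²) = -√(-394/6435 + 481636) = -√(3099327266/6435) = -√2216018995190/2145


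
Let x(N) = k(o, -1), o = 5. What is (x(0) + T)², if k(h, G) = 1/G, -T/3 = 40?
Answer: 14641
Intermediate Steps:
T = -120 (T = -3*40 = -120)
x(N) = -1 (x(N) = 1/(-1) = -1)
(x(0) + T)² = (-1 - 120)² = (-121)² = 14641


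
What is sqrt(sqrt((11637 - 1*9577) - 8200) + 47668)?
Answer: sqrt(47668 + 2*I*sqrt(1535)) ≈ 218.33 + 0.179*I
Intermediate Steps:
sqrt(sqrt((11637 - 1*9577) - 8200) + 47668) = sqrt(sqrt((11637 - 9577) - 8200) + 47668) = sqrt(sqrt(2060 - 8200) + 47668) = sqrt(sqrt(-6140) + 47668) = sqrt(2*I*sqrt(1535) + 47668) = sqrt(47668 + 2*I*sqrt(1535))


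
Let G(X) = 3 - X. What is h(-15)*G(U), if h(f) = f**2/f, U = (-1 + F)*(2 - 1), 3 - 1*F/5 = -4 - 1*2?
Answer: 615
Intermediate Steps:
F = 45 (F = 15 - 5*(-4 - 1*2) = 15 - 5*(-4 - 2) = 15 - 5*(-6) = 15 + 30 = 45)
U = 44 (U = (-1 + 45)*(2 - 1) = 44*1 = 44)
h(f) = f
h(-15)*G(U) = -15*(3 - 1*44) = -15*(3 - 44) = -15*(-41) = 615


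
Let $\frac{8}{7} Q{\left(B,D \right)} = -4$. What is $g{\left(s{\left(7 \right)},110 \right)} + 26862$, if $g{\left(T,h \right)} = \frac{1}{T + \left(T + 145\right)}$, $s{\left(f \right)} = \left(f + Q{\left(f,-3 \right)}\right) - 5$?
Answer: $\frac{3814405}{142} \approx 26862.0$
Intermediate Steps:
$Q{\left(B,D \right)} = - \frac{7}{2}$ ($Q{\left(B,D \right)} = \frac{7}{8} \left(-4\right) = - \frac{7}{2}$)
$s{\left(f \right)} = - \frac{17}{2} + f$ ($s{\left(f \right)} = \left(f - \frac{7}{2}\right) - 5 = \left(- \frac{7}{2} + f\right) - 5 = - \frac{17}{2} + f$)
$g{\left(T,h \right)} = \frac{1}{145 + 2 T}$ ($g{\left(T,h \right)} = \frac{1}{T + \left(145 + T\right)} = \frac{1}{145 + 2 T}$)
$g{\left(s{\left(7 \right)},110 \right)} + 26862 = \frac{1}{145 + 2 \left(- \frac{17}{2} + 7\right)} + 26862 = \frac{1}{145 + 2 \left(- \frac{3}{2}\right)} + 26862 = \frac{1}{145 - 3} + 26862 = \frac{1}{142} + 26862 = \frac{3814405}{142}$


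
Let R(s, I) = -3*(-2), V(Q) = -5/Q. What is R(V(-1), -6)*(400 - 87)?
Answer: 1878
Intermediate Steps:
R(s, I) = 6
R(V(-1), -6)*(400 - 87) = 6*(400 - 87) = 6*313 = 1878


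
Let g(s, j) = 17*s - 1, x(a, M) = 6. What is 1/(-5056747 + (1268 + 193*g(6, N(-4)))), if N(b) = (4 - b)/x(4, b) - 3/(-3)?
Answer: -1/5035986 ≈ -1.9857e-7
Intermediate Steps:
N(b) = 5/3 - b/6 (N(b) = (4 - b)/6 - 3/(-3) = (4 - b)*(⅙) - 3*(-⅓) = (⅔ - b/6) + 1 = 5/3 - b/6)
g(s, j) = -1 + 17*s
1/(-5056747 + (1268 + 193*g(6, N(-4)))) = 1/(-5056747 + (1268 + 193*(-1 + 17*6))) = 1/(-5056747 + (1268 + 193*(-1 + 102))) = 1/(-5056747 + (1268 + 193*101)) = 1/(-5056747 + (1268 + 19493)) = 1/(-5056747 + 20761) = 1/(-5035986) = -1/5035986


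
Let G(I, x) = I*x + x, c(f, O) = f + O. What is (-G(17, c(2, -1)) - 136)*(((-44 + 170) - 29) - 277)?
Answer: 27720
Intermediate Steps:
c(f, O) = O + f
G(I, x) = x + I*x
(-G(17, c(2, -1)) - 136)*(((-44 + 170) - 29) - 277) = (-(-1 + 2)*(1 + 17) - 136)*(((-44 + 170) - 29) - 277) = (-18 - 136)*((126 - 29) - 277) = (-1*18 - 136)*(97 - 277) = (-18 - 136)*(-180) = -154*(-180) = 27720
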